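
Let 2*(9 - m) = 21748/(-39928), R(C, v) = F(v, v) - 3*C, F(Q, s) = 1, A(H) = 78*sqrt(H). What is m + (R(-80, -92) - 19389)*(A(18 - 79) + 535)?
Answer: -204514624407/19964 - 1493544*I*sqrt(61) ≈ -1.0244e+7 - 1.1665e+7*I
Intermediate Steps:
R(C, v) = 1 - 3*C
m = 185113/19964 (m = 9 - 10874/(-39928) = 9 - 10874*(-1)/39928 = 9 - 1/2*(-5437/9982) = 9 + 5437/19964 = 185113/19964 ≈ 9.2723)
m + (R(-80, -92) - 19389)*(A(18 - 79) + 535) = 185113/19964 + ((1 - 3*(-80)) - 19389)*(78*sqrt(18 - 79) + 535) = 185113/19964 + ((1 + 240) - 19389)*(78*sqrt(-61) + 535) = 185113/19964 + (241 - 19389)*(78*(I*sqrt(61)) + 535) = 185113/19964 - 19148*(78*I*sqrt(61) + 535) = 185113/19964 - 19148*(535 + 78*I*sqrt(61)) = 185113/19964 + (-10244180 - 1493544*I*sqrt(61)) = -204514624407/19964 - 1493544*I*sqrt(61)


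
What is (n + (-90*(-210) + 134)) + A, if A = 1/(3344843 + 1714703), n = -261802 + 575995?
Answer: 1685977334943/5059546 ≈ 3.3323e+5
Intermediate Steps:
n = 314193
A = 1/5059546 ≈ 1.9765e-7
(n + (-90*(-210) + 134)) + A = (314193 + (-90*(-210) + 134)) + 1/5059546 = (314193 + (18900 + 134)) + 1/5059546 = (314193 + 19034) + 1/5059546 = 333227 + 1/5059546 = 1685977334943/5059546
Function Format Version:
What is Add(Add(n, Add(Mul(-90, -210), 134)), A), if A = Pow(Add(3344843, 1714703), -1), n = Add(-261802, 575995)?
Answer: Rational(1685977334943, 5059546) ≈ 3.3323e+5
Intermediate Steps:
n = 314193
A = Rational(1, 5059546) (A = Pow(5059546, -1) = Rational(1, 5059546) ≈ 1.9765e-7)
Add(Add(n, Add(Mul(-90, -210), 134)), A) = Add(Add(314193, Add(Mul(-90, -210), 134)), Rational(1, 5059546)) = Add(Add(314193, Add(18900, 134)), Rational(1, 5059546)) = Add(Add(314193, 19034), Rational(1, 5059546)) = Add(333227, Rational(1, 5059546)) = Rational(1685977334943, 5059546)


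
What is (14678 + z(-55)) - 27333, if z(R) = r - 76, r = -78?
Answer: -12809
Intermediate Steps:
z(R) = -154 (z(R) = -78 - 76 = -154)
(14678 + z(-55)) - 27333 = (14678 - 154) - 27333 = 14524 - 27333 = -12809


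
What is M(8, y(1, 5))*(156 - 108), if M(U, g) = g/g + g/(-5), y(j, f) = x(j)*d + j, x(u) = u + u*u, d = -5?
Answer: 672/5 ≈ 134.40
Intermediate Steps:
x(u) = u + u²
y(j, f) = j - 5*j*(1 + j) (y(j, f) = (j*(1 + j))*(-5) + j = -5*j*(1 + j) + j = j - 5*j*(1 + j))
M(U, g) = 1 - g/5 (M(U, g) = 1 + g*(-⅕) = 1 - g/5)
M(8, y(1, 5))*(156 - 108) = (1 - (-4 - 5*1)/5)*(156 - 108) = (1 - (-4 - 5)/5)*48 = (1 - (-9)/5)*48 = (1 - ⅕*(-9))*48 = (1 + 9/5)*48 = (14/5)*48 = 672/5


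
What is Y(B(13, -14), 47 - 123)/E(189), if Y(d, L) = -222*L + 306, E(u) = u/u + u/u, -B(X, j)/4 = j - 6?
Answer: 8589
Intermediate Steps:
B(X, j) = 24 - 4*j (B(X, j) = -4*(j - 6) = -4*(-6 + j) = 24 - 4*j)
E(u) = 2 (E(u) = 1 + 1 = 2)
Y(d, L) = 306 - 222*L
Y(B(13, -14), 47 - 123)/E(189) = (306 - 222*(47 - 123))/2 = (306 - 222*(-76))*(½) = (306 + 16872)*(½) = 17178*(½) = 8589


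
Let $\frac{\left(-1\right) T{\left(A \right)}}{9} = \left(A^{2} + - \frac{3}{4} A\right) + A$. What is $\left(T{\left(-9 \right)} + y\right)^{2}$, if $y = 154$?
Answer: $\frac{4923961}{16} \approx 3.0775 \cdot 10^{5}$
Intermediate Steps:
$T{\left(A \right)} = - 9 A^{2} - \frac{9 A}{4}$ ($T{\left(A \right)} = - 9 \left(\left(A^{2} + - \frac{3}{4} A\right) + A\right) = - 9 \left(\left(A^{2} + \left(-3\right) \frac{1}{4} A\right) + A\right) = - 9 \left(\left(A^{2} - \frac{3 A}{4}\right) + A\right) = - 9 \left(A^{2} + \frac{A}{4}\right) = - 9 A^{2} - \frac{9 A}{4}$)
$\left(T{\left(-9 \right)} + y\right)^{2} = \left(\left(- \frac{9}{4}\right) \left(-9\right) \left(1 + 4 \left(-9\right)\right) + 154\right)^{2} = \left(\left(- \frac{9}{4}\right) \left(-9\right) \left(1 - 36\right) + 154\right)^{2} = \left(\left(- \frac{9}{4}\right) \left(-9\right) \left(-35\right) + 154\right)^{2} = \left(- \frac{2835}{4} + 154\right)^{2} = \left(- \frac{2219}{4}\right)^{2} = \frac{4923961}{16}$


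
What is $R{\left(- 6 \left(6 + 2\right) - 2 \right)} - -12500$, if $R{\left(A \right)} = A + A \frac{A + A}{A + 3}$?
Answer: $\frac{580150}{47} \approx 12344.0$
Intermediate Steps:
$R{\left(A \right)} = A + \frac{2 A^{2}}{3 + A}$ ($R{\left(A \right)} = A + A \frac{2 A}{3 + A} = A + \frac{2 A^{2}}{3 + A}$)
$R{\left(- 6 \left(6 + 2\right) - 2 \right)} - -12500 = \frac{3 \left(- 6 \left(6 + 2\right) - 2\right) \left(1 - \left(2 + 6 \left(6 + 2\right)\right)\right)}{3 - \left(2 + 6 \left(6 + 2\right)\right)} - -12500 = \frac{3 \left(\left(-6\right) 8 - 2\right) \left(1 - 50\right)}{3 - 50} + 12500 = \frac{3 \left(-48 - 2\right) \left(1 - 50\right)}{3 - 50} + 12500 = 3 \left(-50\right) \frac{1}{3 - 50} \left(1 - 50\right) + 12500 = 3 \left(-50\right) \frac{1}{-47} \left(-49\right) + 12500 = 3 \left(-50\right) \left(- \frac{1}{47}\right) \left(-49\right) + 12500 = - \frac{7350}{47} + 12500 = \frac{580150}{47}$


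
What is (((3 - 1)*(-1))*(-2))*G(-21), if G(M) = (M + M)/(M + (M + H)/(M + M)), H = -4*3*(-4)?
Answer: 784/101 ≈ 7.7624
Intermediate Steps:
H = 48 (H = -12*(-4) = 48)
G(M) = 2*M/(M + (48 + M)/(2*M)) (G(M) = (M + M)/(M + (M + 48)/(M + M)) = (2*M)/(M + (48 + M)/((2*M))) = (2*M)/(M + (48 + M)*(1/(2*M))) = (2*M)/(M + (48 + M)/(2*M)) = 2*M/(M + (48 + M)/(2*M)))
(((3 - 1)*(-1))*(-2))*G(-21) = (((3 - 1)*(-1))*(-2))*(4*(-21)²/(48 - 21 + 2*(-21)²)) = ((2*(-1))*(-2))*(4*441/(48 - 21 + 2*441)) = (-2*(-2))*(4*441/(48 - 21 + 882)) = 4*(4*441/909) = 4*(4*441*(1/909)) = 4*(196/101) = 784/101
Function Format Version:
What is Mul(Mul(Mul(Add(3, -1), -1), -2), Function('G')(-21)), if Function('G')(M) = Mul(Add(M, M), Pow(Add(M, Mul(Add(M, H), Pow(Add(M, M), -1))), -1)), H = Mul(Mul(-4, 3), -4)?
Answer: Rational(784, 101) ≈ 7.7624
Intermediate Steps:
H = 48 (H = Mul(-12, -4) = 48)
Function('G')(M) = Mul(2, M, Pow(Add(M, Mul(Rational(1, 2), Pow(M, -1), Add(48, M))), -1)) (Function('G')(M) = Mul(Add(M, M), Pow(Add(M, Mul(Add(M, 48), Pow(Add(M, M), -1))), -1)) = Mul(Mul(2, M), Pow(Add(M, Mul(Add(48, M), Pow(Mul(2, M), -1))), -1)) = Mul(Mul(2, M), Pow(Add(M, Mul(Add(48, M), Mul(Rational(1, 2), Pow(M, -1)))), -1)) = Mul(Mul(2, M), Pow(Add(M, Mul(Rational(1, 2), Pow(M, -1), Add(48, M))), -1)) = Mul(2, M, Pow(Add(M, Mul(Rational(1, 2), Pow(M, -1), Add(48, M))), -1)))
Mul(Mul(Mul(Add(3, -1), -1), -2), Function('G')(-21)) = Mul(Mul(Mul(Add(3, -1), -1), -2), Mul(4, Pow(-21, 2), Pow(Add(48, -21, Mul(2, Pow(-21, 2))), -1))) = Mul(Mul(Mul(2, -1), -2), Mul(4, 441, Pow(Add(48, -21, Mul(2, 441)), -1))) = Mul(Mul(-2, -2), Mul(4, 441, Pow(Add(48, -21, 882), -1))) = Mul(4, Mul(4, 441, Pow(909, -1))) = Mul(4, Mul(4, 441, Rational(1, 909))) = Mul(4, Rational(196, 101)) = Rational(784, 101)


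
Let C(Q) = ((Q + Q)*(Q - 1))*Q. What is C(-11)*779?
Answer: -2262216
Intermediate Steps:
C(Q) = 2*Q**2*(-1 + Q) (C(Q) = ((2*Q)*(-1 + Q))*Q = (2*Q*(-1 + Q))*Q = 2*Q**2*(-1 + Q))
C(-11)*779 = (2*(-11)**2*(-1 - 11))*779 = (2*121*(-12))*779 = -2904*779 = -2262216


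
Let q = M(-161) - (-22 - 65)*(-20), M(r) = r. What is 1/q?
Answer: -1/1901 ≈ -0.00052604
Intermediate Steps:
q = -1901 (q = -161 - (-22 - 65)*(-20) = -161 - (-87)*(-20) = -161 - 1*1740 = -161 - 1740 = -1901)
1/q = 1/(-1901) = -1/1901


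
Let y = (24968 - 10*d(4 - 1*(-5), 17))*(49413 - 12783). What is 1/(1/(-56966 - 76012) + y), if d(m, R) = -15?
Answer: 132978/122349379628519 ≈ 1.0869e-9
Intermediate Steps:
y = 920072340 (y = (24968 - 10*(-15))*(49413 - 12783) = (24968 + 150)*36630 = 25118*36630 = 920072340)
1/(1/(-56966 - 76012) + y) = 1/(1/(-56966 - 76012) + 920072340) = 1/(1/(-132978) + 920072340) = 1/(-1/132978 + 920072340) = 1/(122349379628519/132978) = 132978/122349379628519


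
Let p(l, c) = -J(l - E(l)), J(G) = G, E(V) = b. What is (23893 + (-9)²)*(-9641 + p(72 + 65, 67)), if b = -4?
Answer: -234513668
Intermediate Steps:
E(V) = -4
p(l, c) = -4 - l (p(l, c) = -(l - 1*(-4)) = -(l + 4) = -(4 + l) = -4 - l)
(23893 + (-9)²)*(-9641 + p(72 + 65, 67)) = (23893 + (-9)²)*(-9641 + (-4 - (72 + 65))) = (23893 + 81)*(-9641 + (-4 - 1*137)) = 23974*(-9641 + (-4 - 137)) = 23974*(-9641 - 141) = 23974*(-9782) = -234513668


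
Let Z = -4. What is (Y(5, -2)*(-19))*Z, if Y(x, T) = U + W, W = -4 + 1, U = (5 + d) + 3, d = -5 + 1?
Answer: 76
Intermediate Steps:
d = -4
U = 4 (U = (5 - 4) + 3 = 1 + 3 = 4)
W = -3
Y(x, T) = 1 (Y(x, T) = 4 - 3 = 1)
(Y(5, -2)*(-19))*Z = (1*(-19))*(-4) = -19*(-4) = 76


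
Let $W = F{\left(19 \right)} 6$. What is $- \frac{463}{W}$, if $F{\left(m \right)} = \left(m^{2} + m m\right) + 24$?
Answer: $- \frac{463}{4476} \approx -0.10344$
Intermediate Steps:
$F{\left(m \right)} = 24 + 2 m^{2}$ ($F{\left(m \right)} = \left(m^{2} + m^{2}\right) + 24 = 2 m^{2} + 24 = 24 + 2 m^{2}$)
$W = 4476$ ($W = \left(24 + 2 \cdot 19^{2}\right) 6 = \left(24 + 2 \cdot 361\right) 6 = \left(24 + 722\right) 6 = 746 \cdot 6 = 4476$)
$- \frac{463}{W} = - \frac{463}{4476}$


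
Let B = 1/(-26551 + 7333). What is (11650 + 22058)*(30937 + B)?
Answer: 3340166534770/3203 ≈ 1.0428e+9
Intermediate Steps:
B = -1/19218 (B = 1/(-19218) = -1/19218 ≈ -5.2035e-5)
(11650 + 22058)*(30937 + B) = (11650 + 22058)*(30937 - 1/19218) = 33708*(594547265/19218) = 3340166534770/3203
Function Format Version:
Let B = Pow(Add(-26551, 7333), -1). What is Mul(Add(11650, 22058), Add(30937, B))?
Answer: Rational(3340166534770, 3203) ≈ 1.0428e+9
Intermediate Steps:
B = Rational(-1, 19218) (B = Pow(-19218, -1) = Rational(-1, 19218) ≈ -5.2035e-5)
Mul(Add(11650, 22058), Add(30937, B)) = Mul(Add(11650, 22058), Add(30937, Rational(-1, 19218))) = Mul(33708, Rational(594547265, 19218)) = Rational(3340166534770, 3203)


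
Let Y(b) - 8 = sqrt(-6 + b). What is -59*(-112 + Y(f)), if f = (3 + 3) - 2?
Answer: 6136 - 59*I*sqrt(2) ≈ 6136.0 - 83.439*I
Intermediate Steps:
f = 4 (f = 6 - 2 = 4)
Y(b) = 8 + sqrt(-6 + b)
-59*(-112 + Y(f)) = -59*(-112 + (8 + sqrt(-6 + 4))) = -59*(-112 + (8 + sqrt(-2))) = -59*(-112 + (8 + I*sqrt(2))) = -59*(-104 + I*sqrt(2)) = 6136 - 59*I*sqrt(2)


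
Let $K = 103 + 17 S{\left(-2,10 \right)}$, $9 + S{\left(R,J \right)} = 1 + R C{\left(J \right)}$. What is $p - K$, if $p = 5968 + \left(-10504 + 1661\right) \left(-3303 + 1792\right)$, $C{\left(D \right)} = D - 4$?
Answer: $13367978$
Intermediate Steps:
$C{\left(D \right)} = -4 + D$
$S{\left(R,J \right)} = -8 + R \left(-4 + J\right)$ ($S{\left(R,J \right)} = -9 + \left(1 + R \left(-4 + J\right)\right) = -8 + R \left(-4 + J\right)$)
$K = -237$ ($K = 103 + 17 \left(-8 - 2 \left(-4 + 10\right)\right) = 103 + 17 \left(-8 - 12\right) = 103 + 17 \left(-20\right) = 103 - 340 = -237$)
$p = 13367741$ ($p = 5968 - -13361773 = 5968 + 13361773 = 13367741$)
$p - K = 13367741 - -237 = 13367741 + 237 = 13367978$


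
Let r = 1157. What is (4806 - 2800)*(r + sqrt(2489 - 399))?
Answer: 2320942 + 2006*sqrt(2090) ≈ 2.4126e+6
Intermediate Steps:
(4806 - 2800)*(r + sqrt(2489 - 399)) = (4806 - 2800)*(1157 + sqrt(2489 - 399)) = 2006*(1157 + sqrt(2090)) = 2320942 + 2006*sqrt(2090)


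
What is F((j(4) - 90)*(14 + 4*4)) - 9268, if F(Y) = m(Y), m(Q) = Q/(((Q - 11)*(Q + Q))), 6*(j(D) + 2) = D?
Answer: -50992537/5502 ≈ -9268.0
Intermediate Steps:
j(D) = -2 + D/6
m(Q) = 1/(2*(-11 + Q)) (m(Q) = Q/(((-11 + Q)*(2*Q))) = Q/((2*Q*(-11 + Q))) = Q*(1/(2*Q*(-11 + Q))) = 1/(2*(-11 + Q)))
F(Y) = 1/(2*(-11 + Y))
F((j(4) - 90)*(14 + 4*4)) - 9268 = 1/(2*(-11 + ((-2 + (1/6)*4) - 90)*(14 + 4*4))) - 9268 = 1/(2*(-11 + ((-2 + 2/3) - 90)*(14 + 16))) - 9268 = 1/(2*(-11 + (-4/3 - 90)*30)) - 9268 = 1/(2*(-11 - 274/3*30)) - 9268 = 1/(2*(-11 - 2740)) - 9268 = (1/2)/(-2751) - 9268 = (1/2)*(-1/2751) - 9268 = -1/5502 - 9268 = -50992537/5502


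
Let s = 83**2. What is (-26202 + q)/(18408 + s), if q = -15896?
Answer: -42098/25297 ≈ -1.6642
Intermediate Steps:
s = 6889
(-26202 + q)/(18408 + s) = (-26202 - 15896)/(18408 + 6889) = -42098/25297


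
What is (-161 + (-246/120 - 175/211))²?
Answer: 478270448041/17808400 ≈ 26856.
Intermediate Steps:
(-161 + (-246/120 - 175/211))² = (-161 + (-246*1/120 - 175*1/211))² = (-161 + (-41/20 - 175/211))² = (-161 - 12151/4220)² = (-691571/4220)² = 478270448041/17808400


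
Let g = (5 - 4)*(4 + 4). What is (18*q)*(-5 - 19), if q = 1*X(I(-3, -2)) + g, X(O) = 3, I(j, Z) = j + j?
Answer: -4752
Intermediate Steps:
I(j, Z) = 2*j
g = 8 (g = 1*8 = 8)
q = 11 (q = 1*3 + 8 = 3 + 8 = 11)
(18*q)*(-5 - 19) = (18*11)*(-5 - 19) = 198*(-24) = -4752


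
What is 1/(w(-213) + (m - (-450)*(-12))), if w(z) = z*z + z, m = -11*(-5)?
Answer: 1/39811 ≈ 2.5119e-5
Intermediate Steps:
m = 55
w(z) = z + z**2 (w(z) = z**2 + z = z + z**2)
1/(w(-213) + (m - (-450)*(-12))) = 1/(-213*(1 - 213) + (55 - (-450)*(-12))) = 1/(-213*(-212) + (55 - 150*36)) = 1/(45156 + (55 - 5400)) = 1/(45156 - 5345) = 1/39811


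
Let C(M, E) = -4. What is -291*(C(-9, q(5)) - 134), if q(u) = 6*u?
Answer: 40158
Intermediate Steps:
-291*(C(-9, q(5)) - 134) = -291*(-4 - 134) = -291*(-138) = 40158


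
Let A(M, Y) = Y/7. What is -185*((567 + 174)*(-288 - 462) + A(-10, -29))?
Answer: 719701615/7 ≈ 1.0281e+8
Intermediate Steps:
A(M, Y) = Y/7 (A(M, Y) = Y*(1/7) = Y/7)
-185*((567 + 174)*(-288 - 462) + A(-10, -29)) = -185*((567 + 174)*(-288 - 462) + (1/7)*(-29)) = -185*(741*(-750) - 29/7) = -185*(-555750 - 29/7) = -185*(-3890279/7) = 719701615/7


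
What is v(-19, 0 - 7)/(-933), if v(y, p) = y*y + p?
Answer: -118/311 ≈ -0.37942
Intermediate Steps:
v(y, p) = p + y**2 (v(y, p) = y**2 + p = p + y**2)
v(-19, 0 - 7)/(-933) = ((0 - 7) + (-19)**2)/(-933) = (-7 + 361)*(-1/933) = 354*(-1/933) = -118/311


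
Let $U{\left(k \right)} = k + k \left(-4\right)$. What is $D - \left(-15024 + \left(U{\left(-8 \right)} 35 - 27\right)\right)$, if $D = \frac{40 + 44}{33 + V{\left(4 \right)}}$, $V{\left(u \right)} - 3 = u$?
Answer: $\frac{142131}{10} \approx 14213.0$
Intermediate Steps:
$U{\left(k \right)} = - 3 k$ ($U{\left(k \right)} = k - 4 k = - 3 k$)
$V{\left(u \right)} = 3 + u$
$D = \frac{21}{10}$ ($D = \frac{40 + 44}{33 + \left(3 + 4\right)} = \frac{1}{33 + 7} \cdot 84 = \frac{1}{40} \cdot 84 = \frac{21}{10} \approx 2.1$)
$D - \left(-15024 + \left(U{\left(-8 \right)} 35 - 27\right)\right) = \frac{21}{10} - \left(-15024 - \left(27 - \left(-3\right) \left(-8\right) 35\right)\right) = \frac{21}{10} - \left(-15024 + \left(24 \cdot 35 - 27\right)\right) = \frac{21}{10} - \left(-15024 + \left(840 - 27\right)\right) = \frac{21}{10} - \left(-15024 + 813\right) = \frac{21}{10} - -14211 = \frac{21}{10} + 14211 = \frac{142131}{10}$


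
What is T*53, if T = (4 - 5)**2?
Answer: 53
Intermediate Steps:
T = 1 (T = (-1)**2 = 1)
T*53 = 1*53 = 53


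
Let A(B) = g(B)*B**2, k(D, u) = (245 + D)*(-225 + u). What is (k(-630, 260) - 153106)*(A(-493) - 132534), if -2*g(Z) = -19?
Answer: -725104271403/2 ≈ -3.6255e+11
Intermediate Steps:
g(Z) = 19/2 (g(Z) = -1/2*(-19) = 19/2)
k(D, u) = (-225 + u)*(245 + D)
A(B) = 19*B**2/2
(k(-630, 260) - 153106)*(A(-493) - 132534) = ((-55125 - 225*(-630) + 245*260 - 630*260) - 153106)*((19/2)*(-493)**2 - 132534) = ((-55125 + 141750 + 63700 - 163800) - 153106)*((19/2)*243049 - 132534) = (-13475 - 153106)*(4617931/2 - 132534) = -166581*4352863/2 = -725104271403/2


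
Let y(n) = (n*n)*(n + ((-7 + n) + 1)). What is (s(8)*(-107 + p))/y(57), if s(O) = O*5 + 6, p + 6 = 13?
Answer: -1150/87723 ≈ -0.013109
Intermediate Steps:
p = 7 (p = -6 + 13 = 7)
s(O) = 6 + 5*O (s(O) = 5*O + 6 = 6 + 5*O)
y(n) = n²*(-6 + 2*n) (y(n) = n²*(n + (-6 + n)) = n²*(-6 + 2*n))
(s(8)*(-107 + p))/y(57) = ((6 + 5*8)*(-107 + 7))/((2*57²*(-3 + 57))) = ((6 + 40)*(-100))/((2*3249*54)) = (46*(-100))/350892 = -4600*1/350892 = -1150/87723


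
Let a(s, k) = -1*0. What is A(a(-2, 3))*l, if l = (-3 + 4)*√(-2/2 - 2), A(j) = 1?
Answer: I*√3 ≈ 1.732*I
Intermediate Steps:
a(s, k) = 0
l = I*√3 (l = 1*√(-2*½ - 2) = 1*√(-1 - 2) = 1*√(-3) = 1*(I*√3) = I*√3 ≈ 1.732*I)
A(a(-2, 3))*l = 1*(I*√3) = I*√3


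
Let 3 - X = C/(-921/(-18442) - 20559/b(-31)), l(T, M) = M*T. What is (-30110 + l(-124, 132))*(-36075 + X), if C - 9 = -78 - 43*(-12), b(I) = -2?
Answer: 26486163147755311/15797955 ≈ 1.6766e+9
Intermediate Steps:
C = 447 (C = 9 + (-78 - 43*(-12)) = 9 + (-78 + 516) = 9 + 438 = 447)
X = 93413801/31595910 (X = 3 - 447/(-921/(-18442) - 20559/(-2)) = 3 - 447/(-921*(-1/18442) - 20559*(-½)) = 3 - 447/(921/18442 + 20559/2) = 3 - 447/94787730/9221 = 3 - 447*9221/94787730 = 3 - 1*1373929/31595910 = 3 - 1373929/31595910 = 93413801/31595910 ≈ 2.9565)
(-30110 + l(-124, 132))*(-36075 + X) = (-30110 + 132*(-124))*(-36075 + 93413801/31595910) = (-30110 - 16368)*(-1139729039449/31595910) = -46478*(-1139729039449/31595910) = 26486163147755311/15797955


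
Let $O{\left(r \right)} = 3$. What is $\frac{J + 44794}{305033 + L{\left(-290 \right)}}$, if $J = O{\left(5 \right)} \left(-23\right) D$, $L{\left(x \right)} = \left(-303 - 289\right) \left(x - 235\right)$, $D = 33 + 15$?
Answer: $\frac{41482}{615833} \approx 0.067359$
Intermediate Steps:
$D = 48$
$L{\left(x \right)} = 139120 - 592 x$ ($L{\left(x \right)} = - 592 \left(-235 + x\right) = 139120 - 592 x$)
$J = -3312$ ($J = 3 \left(-23\right) 48 = \left(-69\right) 48 = -3312$)
$\frac{J + 44794}{305033 + L{\left(-290 \right)}} = \frac{-3312 + 44794}{305033 + \left(139120 - -171680\right)} = \frac{41482}{305033 + \left(139120 + 171680\right)} = \frac{41482}{305033 + 310800} = \frac{41482}{615833}$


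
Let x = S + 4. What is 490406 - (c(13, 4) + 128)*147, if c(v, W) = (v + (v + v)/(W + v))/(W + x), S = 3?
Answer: 88151021/187 ≈ 4.7140e+5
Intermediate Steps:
x = 7 (x = 3 + 4 = 7)
c(v, W) = (v + 2*v/(W + v))/(7 + W) (c(v, W) = (v + (v + v)/(W + v))/(W + 7) = (v + (2*v)/(W + v))/(7 + W) = (v + 2*v/(W + v))/(7 + W))
490406 - (c(13, 4) + 128)*147 = 490406 - (13*(2 + 4 + 13)/(4**2 + 7*4 + 7*13 + 4*13) + 128)*147 = 490406 - (13*19/(16 + 28 + 91 + 52) + 128)*147 = 490406 - (13*19/187 + 128)*147 = 490406 - (13*(1/187)*19 + 128)*147 = 490406 - (247/187 + 128)*147 = 490406 - 24183*147/187 = 490406 - 1*3554901/187 = 490406 - 3554901/187 = 88151021/187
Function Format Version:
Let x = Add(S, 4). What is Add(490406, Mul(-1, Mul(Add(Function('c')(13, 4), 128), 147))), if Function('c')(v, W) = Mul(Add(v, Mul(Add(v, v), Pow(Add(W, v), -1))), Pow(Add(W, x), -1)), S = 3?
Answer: Rational(88151021, 187) ≈ 4.7140e+5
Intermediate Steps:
x = 7 (x = Add(3, 4) = 7)
Function('c')(v, W) = Mul(Pow(Add(7, W), -1), Add(v, Mul(2, v, Pow(Add(W, v), -1)))) (Function('c')(v, W) = Mul(Add(v, Mul(Add(v, v), Pow(Add(W, v), -1))), Pow(Add(W, 7), -1)) = Mul(Add(v, Mul(Mul(2, v), Pow(Add(W, v), -1))), Pow(Add(7, W), -1)) = Mul(Add(v, Mul(2, v, Pow(Add(W, v), -1))), Pow(Add(7, W), -1)) = Mul(Pow(Add(7, W), -1), Add(v, Mul(2, v, Pow(Add(W, v), -1)))))
Add(490406, Mul(-1, Mul(Add(Function('c')(13, 4), 128), 147))) = Add(490406, Mul(-1, Mul(Add(Mul(13, Pow(Add(Pow(4, 2), Mul(7, 4), Mul(7, 13), Mul(4, 13)), -1), Add(2, 4, 13)), 128), 147))) = Add(490406, Mul(-1, Mul(Add(Mul(13, Pow(Add(16, 28, 91, 52), -1), 19), 128), 147))) = Add(490406, Mul(-1, Mul(Add(Mul(13, Pow(187, -1), 19), 128), 147))) = Add(490406, Mul(-1, Mul(Add(Mul(13, Rational(1, 187), 19), 128), 147))) = Add(490406, Mul(-1, Mul(Add(Rational(247, 187), 128), 147))) = Add(490406, Mul(-1, Mul(Rational(24183, 187), 147))) = Add(490406, Mul(-1, Rational(3554901, 187))) = Add(490406, Rational(-3554901, 187)) = Rational(88151021, 187)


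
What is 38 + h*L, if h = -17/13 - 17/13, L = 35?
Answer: -696/13 ≈ -53.538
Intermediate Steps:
h = -34/13 (h = -17*1/13 - 17*1/13 = -17/13 - 17/13 = -34/13 ≈ -2.6154)
38 + h*L = 38 - 34/13*35 = 38 - 1190/13 = -696/13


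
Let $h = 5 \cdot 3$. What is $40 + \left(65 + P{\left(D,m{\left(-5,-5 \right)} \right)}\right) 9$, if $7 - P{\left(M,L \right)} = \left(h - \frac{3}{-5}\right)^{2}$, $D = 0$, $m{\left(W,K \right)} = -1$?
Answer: $- \frac{37556}{25} \approx -1502.2$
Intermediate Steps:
$h = 15$
$P{\left(M,L \right)} = - \frac{5909}{25}$ ($P{\left(M,L \right)} = 7 - \left(15 - \frac{3}{-5}\right)^{2} = 7 - \left(15 - - \frac{3}{5}\right)^{2} = 7 - \left(15 + \frac{3}{5}\right)^{2} = 7 - \left(\frac{78}{5}\right)^{2} = 7 - \frac{6084}{25} = - \frac{5909}{25}$)
$40 + \left(65 + P{\left(D,m{\left(-5,-5 \right)} \right)}\right) 9 = 40 + \left(65 - \frac{5909}{25}\right) 9 = 40 - \frac{38556}{25} = - \frac{37556}{25}$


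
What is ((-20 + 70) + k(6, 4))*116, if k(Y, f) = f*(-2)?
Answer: 4872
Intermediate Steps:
k(Y, f) = -2*f
((-20 + 70) + k(6, 4))*116 = ((-20 + 70) - 2*4)*116 = (50 - 8)*116 = 42*116 = 4872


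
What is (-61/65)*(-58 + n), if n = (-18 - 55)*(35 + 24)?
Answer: 53253/13 ≈ 4096.4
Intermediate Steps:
n = -4307 (n = -73*59 = -4307)
(-61/65)*(-58 + n) = (-61/65)*(-58 - 4307) = -61*1/65*(-4365) = -61/65*(-4365) = 53253/13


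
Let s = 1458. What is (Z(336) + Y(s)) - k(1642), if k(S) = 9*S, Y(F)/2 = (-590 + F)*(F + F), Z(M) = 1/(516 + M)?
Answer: 4300383097/852 ≈ 5.0474e+6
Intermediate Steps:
Y(F) = 4*F*(-590 + F) (Y(F) = 2*((-590 + F)*(F + F)) = 2*((-590 + F)*(2*F)) = 2*(2*F*(-590 + F)) = 4*F*(-590 + F))
(Z(336) + Y(s)) - k(1642) = (1/(516 + 336) + 4*1458*(-590 + 1458)) - 9*1642 = (1/852 + 4*1458*868) - 1*14778 = (1/852 + 5062176) - 14778 = 4312973953/852 - 14778 = 4300383097/852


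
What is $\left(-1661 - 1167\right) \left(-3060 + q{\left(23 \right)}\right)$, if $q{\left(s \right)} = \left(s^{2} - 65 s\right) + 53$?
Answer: $11235644$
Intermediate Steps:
$q{\left(s \right)} = 53 + s^{2} - 65 s$
$\left(-1661 - 1167\right) \left(-3060 + q{\left(23 \right)}\right) = \left(-1661 - 1167\right) \left(-3060 + \left(53 + 23^{2} - 1495\right)\right) = - 2828 \left(-3060 + \left(53 + 529 - 1495\right)\right) = - 2828 \left(-3060 - 913\right) = \left(-2828\right) \left(-3973\right) = 11235644$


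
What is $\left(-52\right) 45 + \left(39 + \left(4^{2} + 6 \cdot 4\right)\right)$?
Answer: $-2261$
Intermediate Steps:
$\left(-52\right) 45 + \left(39 + \left(4^{2} + 6 \cdot 4\right)\right) = -2340 + \left(39 + \left(16 + 24\right)\right) = -2340 + \left(39 + 40\right) = -2340 + 79 = -2261$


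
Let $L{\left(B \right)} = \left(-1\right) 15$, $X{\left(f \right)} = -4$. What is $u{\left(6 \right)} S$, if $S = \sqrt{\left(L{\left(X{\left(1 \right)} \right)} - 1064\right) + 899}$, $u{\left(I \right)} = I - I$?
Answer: $0$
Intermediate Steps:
$L{\left(B \right)} = -15$
$u{\left(I \right)} = 0$
$S = 6 i \sqrt{5}$ ($S = \sqrt{\left(-15 - 1064\right) + 899} = \sqrt{-1079 + 899} = \sqrt{-180} = 6 i \sqrt{5} \approx 13.416 i$)
$u{\left(6 \right)} S = 0 \cdot 6 i \sqrt{5} = 0$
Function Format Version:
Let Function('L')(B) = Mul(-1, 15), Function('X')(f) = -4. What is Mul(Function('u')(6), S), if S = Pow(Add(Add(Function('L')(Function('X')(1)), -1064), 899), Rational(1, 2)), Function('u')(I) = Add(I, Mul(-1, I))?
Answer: 0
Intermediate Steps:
Function('L')(B) = -15
Function('u')(I) = 0
S = Mul(6, I, Pow(5, Rational(1, 2))) (S = Pow(Add(Add(-15, -1064), 899), Rational(1, 2)) = Pow(Add(-1079, 899), Rational(1, 2)) = Pow(-180, Rational(1, 2)) = Mul(6, I, Pow(5, Rational(1, 2))) ≈ Mul(13.416, I))
Mul(Function('u')(6), S) = Mul(0, Mul(6, I, Pow(5, Rational(1, 2)))) = 0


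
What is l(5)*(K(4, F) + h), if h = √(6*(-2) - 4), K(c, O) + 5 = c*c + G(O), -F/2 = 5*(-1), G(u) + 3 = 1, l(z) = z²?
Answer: 225 + 100*I ≈ 225.0 + 100.0*I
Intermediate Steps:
G(u) = -2 (G(u) = -3 + 1 = -2)
F = 10 (F = -10*(-1) = -2*(-5) = 10)
K(c, O) = -7 + c² (K(c, O) = -5 + (c*c - 2) = -5 + (c² - 2) = -5 + (-2 + c²) = -7 + c²)
h = 4*I (h = √(-12 - 4) = √(-16) = 4*I ≈ 4.0*I)
l(5)*(K(4, F) + h) = 5²*((-7 + 4²) + 4*I) = 25*((-7 + 16) + 4*I) = 25*(9 + 4*I) = 225 + 100*I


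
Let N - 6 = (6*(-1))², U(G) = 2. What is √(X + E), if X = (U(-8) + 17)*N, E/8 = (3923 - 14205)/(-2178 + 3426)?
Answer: √4454034/78 ≈ 27.057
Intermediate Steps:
N = 42 (N = 6 + (6*(-1))² = 6 + (-6)² = 6 + 36 = 42)
E = -5141/78 (E = 8*((3923 - 14205)/(-2178 + 3426)) = 8*(-10282/1248) = 8*(-10282*1/1248) = 8*(-5141/624) = -5141/78 ≈ -65.910)
X = 798 (X = (2 + 17)*42 = 19*42 = 798)
√(X + E) = √(798 - 5141/78) = √(57103/78) = √4454034/78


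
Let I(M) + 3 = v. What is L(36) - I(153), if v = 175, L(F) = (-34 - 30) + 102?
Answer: -134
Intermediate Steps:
L(F) = 38 (L(F) = -64 + 102 = 38)
I(M) = 172 (I(M) = -3 + 175 = 172)
L(36) - I(153) = 38 - 1*172 = 38 - 172 = -134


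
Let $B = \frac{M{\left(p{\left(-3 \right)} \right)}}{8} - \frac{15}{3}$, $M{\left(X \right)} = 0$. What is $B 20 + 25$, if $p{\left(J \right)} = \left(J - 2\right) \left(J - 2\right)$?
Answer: $-75$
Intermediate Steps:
$p{\left(J \right)} = \left(-2 + J\right)^{2}$ ($p{\left(J \right)} = \left(-2 + J\right) \left(-2 + J\right) = \left(-2 + J\right)^{2}$)
$B = -5$ ($B = \frac{0}{8} - \frac{15}{3} = 0 \cdot \frac{1}{8} - 5 = 0 - 5 = -5$)
$B 20 + 25 = \left(-5\right) 20 + 25 = -100 + 25 = -75$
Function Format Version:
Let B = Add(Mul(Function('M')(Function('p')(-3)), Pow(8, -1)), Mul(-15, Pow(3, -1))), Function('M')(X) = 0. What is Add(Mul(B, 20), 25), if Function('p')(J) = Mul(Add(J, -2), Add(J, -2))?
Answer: -75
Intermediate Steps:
Function('p')(J) = Pow(Add(-2, J), 2) (Function('p')(J) = Mul(Add(-2, J), Add(-2, J)) = Pow(Add(-2, J), 2))
B = -5 (B = Add(Mul(0, Pow(8, -1)), Mul(-15, Pow(3, -1))) = Add(Mul(0, Rational(1, 8)), Mul(-15, Rational(1, 3))) = Add(0, -5) = -5)
Add(Mul(B, 20), 25) = Add(Mul(-5, 20), 25) = Add(-100, 25) = -75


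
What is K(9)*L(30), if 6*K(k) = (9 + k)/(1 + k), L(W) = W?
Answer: 9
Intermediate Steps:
K(k) = (9 + k)/(6*(1 + k)) (K(k) = ((9 + k)/(1 + k))/6 = (9 + k)/(6*(1 + k)))
K(9)*L(30) = ((9 + 9)/(6*(1 + 9)))*30 = ((⅙)*18/10)*30 = ((⅙)*(⅒)*18)*30 = (3/10)*30 = 9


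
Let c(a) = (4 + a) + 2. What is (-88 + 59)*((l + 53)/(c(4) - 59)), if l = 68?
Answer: 3509/49 ≈ 71.612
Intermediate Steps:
c(a) = 6 + a
(-88 + 59)*((l + 53)/(c(4) - 59)) = (-88 + 59)*((68 + 53)/((6 + 4) - 59)) = -3509/(10 - 59) = -3509/(-49) = -3509*(-1)/49 = -29*(-121/49) = 3509/49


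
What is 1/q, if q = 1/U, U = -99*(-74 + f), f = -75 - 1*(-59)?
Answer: 8910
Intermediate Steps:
f = -16 (f = -75 + 59 = -16)
U = 8910 (U = -99*(-74 - 16) = -99*(-90) = 8910)
q = 1/8910 ≈ 0.00011223
1/q = 1/(1/8910) = 8910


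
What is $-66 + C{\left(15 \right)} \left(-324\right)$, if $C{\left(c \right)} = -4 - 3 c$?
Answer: $15810$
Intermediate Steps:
$-66 + C{\left(15 \right)} \left(-324\right) = -66 + \left(-4 - 45\right) \left(-324\right) = -66 - -15876 = -66 + 15876 = 15810$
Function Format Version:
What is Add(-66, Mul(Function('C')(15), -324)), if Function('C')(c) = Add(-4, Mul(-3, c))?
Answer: 15810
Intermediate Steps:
Add(-66, Mul(Function('C')(15), -324)) = Add(-66, Mul(Add(-4, Mul(-3, 15)), -324)) = Add(-66, Mul(Add(-4, -45), -324)) = Add(-66, Mul(-49, -324)) = Add(-66, 15876) = 15810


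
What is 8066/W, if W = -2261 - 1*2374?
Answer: -8066/4635 ≈ -1.7402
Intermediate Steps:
W = -4635 (W = -2261 - 2374 = -4635)
8066/W = 8066/(-4635) = 8066*(-1/4635) = -8066/4635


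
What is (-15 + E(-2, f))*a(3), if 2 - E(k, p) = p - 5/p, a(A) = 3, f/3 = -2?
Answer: -47/2 ≈ -23.500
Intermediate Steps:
f = -6 (f = 3*(-2) = -6)
E(k, p) = 2 - p + 5/p (E(k, p) = 2 - (p - 5/p) = 2 + (-p + 5/p) = 2 - p + 5/p)
(-15 + E(-2, f))*a(3) = (-15 + (2 - 1*(-6) + 5/(-6)))*3 = (-15 + (2 + 6 + 5*(-⅙)))*3 = (-15 + (2 + 6 - ⅚))*3 = (-15 + 43/6)*3 = -47/6*3 = -47/2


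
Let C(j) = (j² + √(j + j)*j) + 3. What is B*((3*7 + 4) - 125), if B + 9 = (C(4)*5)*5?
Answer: -46600 - 20000*√2 ≈ -74884.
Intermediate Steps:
C(j) = 3 + j² + √2*j^(3/2) (C(j) = (j² + √(2*j)*j) + 3 = (j² + (√2*√j)*j) + 3 = (j² + √2*j^(3/2)) + 3 = 3 + j² + √2*j^(3/2))
B = 466 + 200*√2 (B = -9 + ((3 + 4² + √2*4^(3/2))*5)*5 = -9 + ((3 + 16 + √2*8)*5)*5 = -9 + ((3 + 16 + 8*√2)*5)*5 = -9 + ((19 + 8*√2)*5)*5 = -9 + (95 + 40*√2)*5 = -9 + (475 + 200*√2) = 466 + 200*√2 ≈ 748.84)
B*((3*7 + 4) - 125) = (466 + 200*√2)*((3*7 + 4) - 125) = (466 + 200*√2)*((21 + 4) - 125) = (466 + 200*√2)*(25 - 125) = (466 + 200*√2)*(-100) = -46600 - 20000*√2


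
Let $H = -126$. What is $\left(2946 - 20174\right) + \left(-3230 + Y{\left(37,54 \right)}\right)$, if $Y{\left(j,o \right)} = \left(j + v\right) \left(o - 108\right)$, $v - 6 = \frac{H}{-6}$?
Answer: $-23914$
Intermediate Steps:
$v = 27$ ($v = 6 - \frac{126}{-6} = 6 - -21 = 6 + 21 = 27$)
$Y{\left(j,o \right)} = \left(-108 + o\right) \left(27 + j\right)$ ($Y{\left(j,o \right)} = \left(j + 27\right) \left(o - 108\right) = \left(27 + j\right) \left(-108 + o\right) = \left(-108 + o\right) \left(27 + j\right)$)
$\left(2946 - 20174\right) + \left(-3230 + Y{\left(37,54 \right)}\right) = \left(2946 - 20174\right) + \left(-3230 + \left(-2916 - 3996 + 27 \cdot 54 + 37 \cdot 54\right)\right) = -17228 + \left(-3230 + \left(-2916 - 3996 + 1458 + 1998\right)\right) = -17228 - 6686 = -23914$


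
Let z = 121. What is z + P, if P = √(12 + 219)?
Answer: 121 + √231 ≈ 136.20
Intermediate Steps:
P = √231 ≈ 15.199
z + P = 121 + √231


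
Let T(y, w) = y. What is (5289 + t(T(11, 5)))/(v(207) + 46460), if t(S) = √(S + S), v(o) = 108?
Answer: 5289/46568 + √22/46568 ≈ 0.11368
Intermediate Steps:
t(S) = √2*√S (t(S) = √(2*S) = √2*√S)
(5289 + t(T(11, 5)))/(v(207) + 46460) = (5289 + √2*√11)/(108 + 46460) = (5289 + √22)/46568 = (5289 + √22)*(1/46568) = 5289/46568 + √22/46568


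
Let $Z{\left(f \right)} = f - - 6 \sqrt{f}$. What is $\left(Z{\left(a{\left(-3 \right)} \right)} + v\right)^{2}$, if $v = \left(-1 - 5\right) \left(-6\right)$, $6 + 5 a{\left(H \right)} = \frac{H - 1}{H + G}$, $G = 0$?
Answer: $\frac{269116}{225} + \frac{2104 i \sqrt{210}}{75} \approx 1196.1 + 406.53 i$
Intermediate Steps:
$a{\left(H \right)} = - \frac{6}{5} + \frac{-1 + H}{5 H}$ ($a{\left(H \right)} = - \frac{6}{5} + \frac{\left(H - 1\right) \frac{1}{H + 0}}{5} = - \frac{6}{5} + \frac{\left(-1 + H\right) \frac{1}{H}}{5} = - \frac{6}{5} + \frac{\frac{1}{H} \left(-1 + H\right)}{5} = - \frac{6}{5} + \frac{-1 + H}{5 H}$)
$Z{\left(f \right)} = f + 6 \sqrt{f}$
$v = 36$ ($v = \left(-6\right) \left(-6\right) = 36$)
$\left(Z{\left(a{\left(-3 \right)} \right)} + v\right)^{2} = \left(\left(\frac{- \frac{1}{5} - -3}{-3} + 6 \sqrt{\frac{- \frac{1}{5} - -3}{-3}}\right) + 36\right)^{2} = \left(\left(- \frac{- \frac{1}{5} + 3}{3} + 6 \sqrt{- \frac{- \frac{1}{5} + 3}{3}}\right) + 36\right)^{2} = \left(\left(\left(- \frac{1}{3}\right) \frac{14}{5} + 6 \sqrt{\left(- \frac{1}{3}\right) \frac{14}{5}}\right) + 36\right)^{2} = \left(\left(- \frac{14}{15} + 6 \sqrt{- \frac{14}{15}}\right) + 36\right)^{2} = \left(\left(- \frac{14}{15} + 6 \frac{i \sqrt{210}}{15}\right) + 36\right)^{2} = \left(\left(- \frac{14}{15} + \frac{2 i \sqrt{210}}{5}\right) + 36\right)^{2} = \left(\frac{526}{15} + \frac{2 i \sqrt{210}}{5}\right)^{2}$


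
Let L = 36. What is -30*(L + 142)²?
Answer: -950520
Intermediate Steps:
-30*(L + 142)² = -30*(36 + 142)² = -30*178² = -30*31684 = -950520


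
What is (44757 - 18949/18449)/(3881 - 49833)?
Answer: -25803217/26492764 ≈ -0.97397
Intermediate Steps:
(44757 - 18949/18449)/(3881 - 49833) = (44757 - 18949*1/18449)/(-45952) = (44757 - 18949/18449)*(-1/45952) = (825702944/18449)*(-1/45952) = -25803217/26492764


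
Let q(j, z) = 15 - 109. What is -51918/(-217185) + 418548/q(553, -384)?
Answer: -15149577848/3402565 ≈ -4452.4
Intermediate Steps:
q(j, z) = -94
-51918/(-217185) + 418548/q(553, -384) = -51918/(-217185) + 418548/(-94) = -51918*(-1/217185) + 418548*(-1/94) = 17306/72395 - 209274/47 = -15149577848/3402565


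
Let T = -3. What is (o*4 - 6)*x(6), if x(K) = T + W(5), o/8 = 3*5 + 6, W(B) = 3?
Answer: 0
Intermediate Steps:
o = 168 (o = 8*(3*5 + 6) = 8*(15 + 6) = 8*21 = 168)
x(K) = 0 (x(K) = -3 + 3 = 0)
(o*4 - 6)*x(6) = (168*4 - 6)*0 = (672 - 6)*0 = 666*0 = 0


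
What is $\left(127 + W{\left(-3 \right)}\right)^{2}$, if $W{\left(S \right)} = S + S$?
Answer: $14641$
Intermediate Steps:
$W{\left(S \right)} = 2 S$
$\left(127 + W{\left(-3 \right)}\right)^{2} = \left(127 + 2 \left(-3\right)\right)^{2} = \left(127 - 6\right)^{2} = 121^{2} = 14641$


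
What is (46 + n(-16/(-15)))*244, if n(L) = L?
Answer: 172264/15 ≈ 11484.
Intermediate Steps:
(46 + n(-16/(-15)))*244 = (46 - 16/(-15))*244 = (46 - 16*(-1/15))*244 = (46 + 16/15)*244 = (706/15)*244 = 172264/15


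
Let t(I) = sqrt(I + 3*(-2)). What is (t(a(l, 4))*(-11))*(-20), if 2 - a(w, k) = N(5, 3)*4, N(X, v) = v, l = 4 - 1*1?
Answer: 880*I ≈ 880.0*I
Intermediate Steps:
l = 3 (l = 4 - 1 = 3)
a(w, k) = -10 (a(w, k) = 2 - 3*4 = 2 - 1*12 = 2 - 12 = -10)
t(I) = sqrt(-6 + I) (t(I) = sqrt(I - 6) = sqrt(-6 + I))
(t(a(l, 4))*(-11))*(-20) = (sqrt(-6 - 10)*(-11))*(-20) = (sqrt(-16)*(-11))*(-20) = ((4*I)*(-11))*(-20) = -44*I*(-20) = 880*I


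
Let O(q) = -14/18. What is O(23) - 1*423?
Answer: -3814/9 ≈ -423.78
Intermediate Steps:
O(q) = -7/9 (O(q) = -14*1/18 = -7/9)
O(23) - 1*423 = -7/9 - 1*423 = -7/9 - 423 = -3814/9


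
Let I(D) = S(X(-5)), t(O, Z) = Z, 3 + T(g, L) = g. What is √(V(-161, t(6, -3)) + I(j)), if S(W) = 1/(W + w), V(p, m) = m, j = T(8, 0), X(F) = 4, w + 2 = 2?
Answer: I*√11/2 ≈ 1.6583*I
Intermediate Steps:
T(g, L) = -3 + g
w = 0 (w = -2 + 2 = 0)
j = 5 (j = -3 + 8 = 5)
S(W) = 1/W (S(W) = 1/(W + 0) = 1/W)
I(D) = ¼ (I(D) = 1/4 = ¼)
√(V(-161, t(6, -3)) + I(j)) = √(-3 + ¼) = √(-11/4) = I*√11/2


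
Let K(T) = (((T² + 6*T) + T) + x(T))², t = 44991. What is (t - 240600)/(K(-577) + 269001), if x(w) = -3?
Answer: -65203/36055642590 ≈ -1.8084e-6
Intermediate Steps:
K(T) = (-3 + T² + 7*T)² (K(T) = (((T² + 6*T) + T) - 3)² = ((T² + 7*T) - 3)² = (-3 + T² + 7*T)²)
(t - 240600)/(K(-577) + 269001) = (44991 - 240600)/((-3 + (-577)² + 7*(-577))² + 269001) = -195609/((-3 + 332929 - 4039)² + 269001) = -195609/(328887² + 269001) = -195609/(108166658769 + 269001) = -195609/108166927770 = -195609*1/108166927770 = -65203/36055642590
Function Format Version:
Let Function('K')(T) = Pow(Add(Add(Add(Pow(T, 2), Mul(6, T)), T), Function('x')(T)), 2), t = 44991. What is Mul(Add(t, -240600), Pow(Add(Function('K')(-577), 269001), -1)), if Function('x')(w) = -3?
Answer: Rational(-65203, 36055642590) ≈ -1.8084e-6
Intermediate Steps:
Function('K')(T) = Pow(Add(-3, Pow(T, 2), Mul(7, T)), 2) (Function('K')(T) = Pow(Add(Add(Add(Pow(T, 2), Mul(6, T)), T), -3), 2) = Pow(Add(Add(Pow(T, 2), Mul(7, T)), -3), 2) = Pow(Add(-3, Pow(T, 2), Mul(7, T)), 2))
Mul(Add(t, -240600), Pow(Add(Function('K')(-577), 269001), -1)) = Mul(Add(44991, -240600), Pow(Add(Pow(Add(-3, Pow(-577, 2), Mul(7, -577)), 2), 269001), -1)) = Mul(-195609, Pow(Add(Pow(Add(-3, 332929, -4039), 2), 269001), -1)) = Mul(-195609, Pow(Add(Pow(328887, 2), 269001), -1)) = Mul(-195609, Pow(Add(108166658769, 269001), -1)) = Mul(-195609, Pow(108166927770, -1)) = Mul(-195609, Rational(1, 108166927770)) = Rational(-65203, 36055642590)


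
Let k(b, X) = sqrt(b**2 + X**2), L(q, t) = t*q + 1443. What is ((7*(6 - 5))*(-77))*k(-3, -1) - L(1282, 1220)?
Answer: -1565483 - 539*sqrt(10) ≈ -1.5672e+6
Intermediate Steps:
L(q, t) = 1443 + q*t (L(q, t) = q*t + 1443 = 1443 + q*t)
k(b, X) = sqrt(X**2 + b**2)
((7*(6 - 5))*(-77))*k(-3, -1) - L(1282, 1220) = ((7*(6 - 5))*(-77))*sqrt((-1)**2 + (-3)**2) - (1443 + 1282*1220) = ((7*1)*(-77))*sqrt(1 + 9) - (1443 + 1564040) = (7*(-77))*sqrt(10) - 1*1565483 = -539*sqrt(10) - 1565483 = -1565483 - 539*sqrt(10)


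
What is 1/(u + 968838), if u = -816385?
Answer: 1/152453 ≈ 6.5594e-6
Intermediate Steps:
1/(u + 968838) = 1/(-816385 + 968838) = 1/152453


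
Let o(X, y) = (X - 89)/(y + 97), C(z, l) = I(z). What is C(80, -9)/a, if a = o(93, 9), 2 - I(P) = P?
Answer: -2067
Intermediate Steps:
I(P) = 2 - P
C(z, l) = 2 - z
o(X, y) = (-89 + X)/(97 + y)
a = 2/53 (a = (-89 + 93)/(97 + 9) = 4/106 = (1/106)*4 = 2/53 ≈ 0.037736)
C(80, -9)/a = (2 - 1*80)/(2/53) = (2 - 80)*(53/2) = -78*53/2 = -2067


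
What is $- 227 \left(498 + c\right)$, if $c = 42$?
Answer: $-122580$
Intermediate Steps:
$- 227 \left(498 + c\right) = - 227 \left(498 + 42\right) = \left(-227\right) 540 = -122580$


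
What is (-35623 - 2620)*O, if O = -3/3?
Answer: 38243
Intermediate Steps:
O = -1 (O = -3*⅓ = -1)
(-35623 - 2620)*O = (-35623 - 2620)*(-1) = -38243*(-1) = 38243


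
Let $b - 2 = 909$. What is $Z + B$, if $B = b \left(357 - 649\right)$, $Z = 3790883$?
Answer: $3524871$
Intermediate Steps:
$b = 911$ ($b = 2 + 909 = 911$)
$B = -266012$ ($B = 911 \left(357 - 649\right) = 911 \left(-292\right) = -266012$)
$Z + B = 3790883 - 266012 = 3524871$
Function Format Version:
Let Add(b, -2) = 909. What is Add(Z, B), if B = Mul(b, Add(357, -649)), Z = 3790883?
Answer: 3524871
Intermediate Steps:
b = 911 (b = Add(2, 909) = 911)
B = -266012 (B = Mul(911, Add(357, -649)) = Mul(911, -292) = -266012)
Add(Z, B) = Add(3790883, -266012) = 3524871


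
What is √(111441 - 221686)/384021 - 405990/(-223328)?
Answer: 202995/111664 + I*√110245/384021 ≈ 1.8179 + 0.00086462*I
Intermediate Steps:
√(111441 - 221686)/384021 - 405990/(-223328) = √(-110245)*(1/384021) - 405990*(-1/223328) = (I*√110245)*(1/384021) + 202995/111664 = I*√110245/384021 + 202995/111664 = 202995/111664 + I*√110245/384021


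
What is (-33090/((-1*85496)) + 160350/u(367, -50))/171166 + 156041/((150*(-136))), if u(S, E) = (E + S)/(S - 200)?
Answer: -42322886067707687/5914700319202800 ≈ -7.1555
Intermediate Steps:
u(S, E) = (E + S)/(-200 + S)
(-33090/((-1*85496)) + 160350/u(367, -50))/171166 + 156041/((150*(-136))) = (-33090/((-1*85496)) + 160350/(((-50 + 367)/(-200 + 367))))/171166 + 156041/((150*(-136))) = (-33090/(-85496) + 160350/((317/167)))*(1/171166) + 156041/(-20400) = (-33090*(-1/85496) + 160350/(((1/167)*317)))*(1/171166) + 156041*(-1/20400) = (16545/42748 + 160350/(317/167))*(1/171166) - 156041/20400 = (16545/42748 + 160350*(167/317))*(1/171166) - 156041/20400 = (16545/42748 + 26778450/317)*(1/171166) - 156041/20400 = (1144730425365/13551116)*(1/171166) - 156041/20400 = 1144730425365/2319490321256 - 156041/20400 = -42322886067707687/5914700319202800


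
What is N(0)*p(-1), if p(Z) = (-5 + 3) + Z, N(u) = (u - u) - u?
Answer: 0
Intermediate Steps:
N(u) = -u (N(u) = 0 - u = -u)
p(Z) = -2 + Z
N(0)*p(-1) = (-1*0)*(-2 - 1) = 0*(-3) = 0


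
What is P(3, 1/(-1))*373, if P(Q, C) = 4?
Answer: 1492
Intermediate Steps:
P(3, 1/(-1))*373 = 4*373 = 1492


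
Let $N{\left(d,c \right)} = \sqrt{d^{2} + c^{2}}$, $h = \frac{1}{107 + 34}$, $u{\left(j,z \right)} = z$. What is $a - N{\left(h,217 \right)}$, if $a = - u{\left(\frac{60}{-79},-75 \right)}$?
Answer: $75 - \frac{\sqrt{936176410}}{141} \approx -142.0$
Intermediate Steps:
$h = \frac{1}{141} \approx 0.0070922$
$N{\left(d,c \right)} = \sqrt{c^{2} + d^{2}}$
$a = 75$ ($a = \left(-1\right) \left(-75\right) = 75$)
$a - N{\left(h,217 \right)} = 75 - \sqrt{217^{2} + \left(\frac{1}{141}\right)^{2}} = 75 - \sqrt{47089 + \frac{1}{19881}} = 75 - \sqrt{\frac{936176410}{19881}} = 75 - \frac{\sqrt{936176410}}{141}$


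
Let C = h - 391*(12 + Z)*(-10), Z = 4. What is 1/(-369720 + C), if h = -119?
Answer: -1/307279 ≈ -3.2544e-6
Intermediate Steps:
C = 62441 (C = -119 - 391*(12 + 4)*(-10) = -119 - 6256*(-10) = -119 - 391*(-160) = -119 + 62560 = 62441)
1/(-369720 + C) = 1/(-369720 + 62441) = 1/(-307279) = -1/307279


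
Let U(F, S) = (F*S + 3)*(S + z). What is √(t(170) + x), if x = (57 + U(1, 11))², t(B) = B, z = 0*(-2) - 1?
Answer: 3*√4331 ≈ 197.43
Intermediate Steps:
z = -1 (z = 0 - 1 = -1)
U(F, S) = (-1 + S)*(3 + F*S) (U(F, S) = (F*S + 3)*(S - 1) = (3 + F*S)*(-1 + S) = (-1 + S)*(3 + F*S))
x = 38809 (x = (57 + (-3 + 3*11 + 1*11² - 1*1*11))² = (57 + (-3 + 33 + 1*121 - 11))² = (57 + (-3 + 33 + 121 - 11))² = (57 + 140)² = 197² = 38809)
√(t(170) + x) = √(170 + 38809) = √38979 = 3*√4331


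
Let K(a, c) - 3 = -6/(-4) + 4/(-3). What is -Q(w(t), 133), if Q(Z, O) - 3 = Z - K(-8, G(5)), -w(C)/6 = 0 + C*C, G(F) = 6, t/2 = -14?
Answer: 28225/6 ≈ 4704.2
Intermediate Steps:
t = -28 (t = 2*(-14) = -28)
w(C) = -6*C² (w(C) = -6*(0 + C*C) = -6*(0 + C²) = -6*C²)
K(a, c) = 19/6 (K(a, c) = 3 + (-6/(-4) + 4/(-3)) = 3 + (-6*(-¼) + 4*(-⅓)) = 3 + (3/2 - 4/3) = 3 + ⅙ = 19/6)
Q(Z, O) = -⅙ + Z (Q(Z, O) = 3 + (Z - 1*19/6) = 3 + (Z - 19/6) = 3 + (-19/6 + Z) = -⅙ + Z)
-Q(w(t), 133) = -(-⅙ - 6*(-28)²) = -(-⅙ - 6*784) = -(-⅙ - 4704) = -1*(-28225/6) = 28225/6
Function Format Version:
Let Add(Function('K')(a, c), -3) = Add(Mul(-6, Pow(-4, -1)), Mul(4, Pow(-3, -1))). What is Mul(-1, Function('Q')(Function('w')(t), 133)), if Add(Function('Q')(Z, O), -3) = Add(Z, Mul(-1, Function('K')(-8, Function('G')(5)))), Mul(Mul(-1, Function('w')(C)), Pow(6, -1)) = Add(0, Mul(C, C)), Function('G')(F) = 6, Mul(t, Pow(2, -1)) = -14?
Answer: Rational(28225, 6) ≈ 4704.2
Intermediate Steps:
t = -28 (t = Mul(2, -14) = -28)
Function('w')(C) = Mul(-6, Pow(C, 2)) (Function('w')(C) = Mul(-6, Add(0, Mul(C, C))) = Mul(-6, Add(0, Pow(C, 2))) = Mul(-6, Pow(C, 2)))
Function('K')(a, c) = Rational(19, 6) (Function('K')(a, c) = Add(3, Add(Mul(-6, Pow(-4, -1)), Mul(4, Pow(-3, -1)))) = Add(3, Add(Mul(-6, Rational(-1, 4)), Mul(4, Rational(-1, 3)))) = Add(3, Add(Rational(3, 2), Rational(-4, 3))) = Add(3, Rational(1, 6)) = Rational(19, 6))
Function('Q')(Z, O) = Add(Rational(-1, 6), Z) (Function('Q')(Z, O) = Add(3, Add(Z, Mul(-1, Rational(19, 6)))) = Add(3, Add(Z, Rational(-19, 6))) = Add(3, Add(Rational(-19, 6), Z)) = Add(Rational(-1, 6), Z))
Mul(-1, Function('Q')(Function('w')(t), 133)) = Mul(-1, Add(Rational(-1, 6), Mul(-6, Pow(-28, 2)))) = Mul(-1, Add(Rational(-1, 6), Mul(-6, 784))) = Mul(-1, Add(Rational(-1, 6), -4704)) = Mul(-1, Rational(-28225, 6)) = Rational(28225, 6)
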